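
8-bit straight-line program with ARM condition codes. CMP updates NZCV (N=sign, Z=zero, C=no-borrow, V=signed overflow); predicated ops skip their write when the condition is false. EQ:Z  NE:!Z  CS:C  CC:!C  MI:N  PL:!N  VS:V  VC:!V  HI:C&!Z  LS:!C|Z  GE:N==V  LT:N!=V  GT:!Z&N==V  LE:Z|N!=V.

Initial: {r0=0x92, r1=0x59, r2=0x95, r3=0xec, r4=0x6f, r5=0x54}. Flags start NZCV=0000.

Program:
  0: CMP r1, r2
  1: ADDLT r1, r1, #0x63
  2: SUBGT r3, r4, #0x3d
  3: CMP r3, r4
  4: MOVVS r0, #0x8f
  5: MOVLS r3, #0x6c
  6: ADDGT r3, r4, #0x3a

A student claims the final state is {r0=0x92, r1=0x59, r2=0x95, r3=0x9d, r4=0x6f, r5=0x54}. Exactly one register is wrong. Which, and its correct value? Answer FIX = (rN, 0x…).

0: ✓ CMP  NZCV=1001
1: · ADDLT
2: ✓ SUBGT  r3←0x32
3: ✓ CMP  NZCV=1000
4: · MOVVS
5: ✓ MOVLS  r3←0x6c
6: · ADDGT

FIX = (r3, 0x6c)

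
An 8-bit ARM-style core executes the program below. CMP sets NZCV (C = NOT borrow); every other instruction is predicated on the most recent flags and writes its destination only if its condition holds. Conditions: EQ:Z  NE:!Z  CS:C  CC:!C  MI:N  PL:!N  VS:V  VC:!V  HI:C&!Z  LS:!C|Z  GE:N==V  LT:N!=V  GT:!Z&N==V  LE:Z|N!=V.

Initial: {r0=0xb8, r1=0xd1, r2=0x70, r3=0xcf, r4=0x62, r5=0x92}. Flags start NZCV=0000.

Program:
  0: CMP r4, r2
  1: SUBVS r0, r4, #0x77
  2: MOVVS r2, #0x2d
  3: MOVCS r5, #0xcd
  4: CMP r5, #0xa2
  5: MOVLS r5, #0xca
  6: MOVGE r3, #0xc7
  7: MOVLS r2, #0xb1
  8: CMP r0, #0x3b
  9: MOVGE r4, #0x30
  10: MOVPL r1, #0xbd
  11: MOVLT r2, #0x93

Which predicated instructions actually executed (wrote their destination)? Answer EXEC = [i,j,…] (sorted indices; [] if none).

[0] flags=1000 → (cmp)
[1] flags=1000 VS?F → skip
[2] flags=1000 VS?F → skip
[3] flags=1000 CS?F → skip
[4] flags=1000 → (cmp)
[5] flags=1000 LS?T → r5=0xca
[6] flags=1000 GE?F → skip
[7] flags=1000 LS?T → r2=0xb1
[8] flags=0011 → (cmp)
[9] flags=0011 GE?F → skip
[10] flags=0011 PL?T → r1=0xbd
[11] flags=0011 LT?T → r2=0x93

EXEC = [5,7,10,11]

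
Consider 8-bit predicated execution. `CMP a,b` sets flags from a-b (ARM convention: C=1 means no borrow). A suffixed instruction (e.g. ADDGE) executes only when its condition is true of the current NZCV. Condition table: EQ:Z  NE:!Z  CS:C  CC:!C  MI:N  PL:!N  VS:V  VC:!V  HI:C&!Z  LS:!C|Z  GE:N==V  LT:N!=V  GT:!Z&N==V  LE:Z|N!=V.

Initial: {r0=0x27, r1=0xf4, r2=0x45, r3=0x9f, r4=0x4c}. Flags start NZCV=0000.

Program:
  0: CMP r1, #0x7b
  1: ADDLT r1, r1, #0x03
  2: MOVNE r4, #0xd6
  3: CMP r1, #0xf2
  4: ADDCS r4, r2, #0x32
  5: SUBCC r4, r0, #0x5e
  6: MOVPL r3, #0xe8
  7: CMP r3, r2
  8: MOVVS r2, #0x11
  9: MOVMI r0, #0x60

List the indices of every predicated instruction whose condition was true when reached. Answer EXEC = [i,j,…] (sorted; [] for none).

EXEC = [1,2,4,6,9]

[0] flags=0011 → (cmp)
[1] flags=0011 LT?T → r1=0xf7
[2] flags=0011 NE?T → r4=0xd6
[3] flags=0010 → (cmp)
[4] flags=0010 CS?T → r4=0x77
[5] flags=0010 CC?F → skip
[6] flags=0010 PL?T → r3=0xe8
[7] flags=1010 → (cmp)
[8] flags=1010 VS?F → skip
[9] flags=1010 MI?T → r0=0x60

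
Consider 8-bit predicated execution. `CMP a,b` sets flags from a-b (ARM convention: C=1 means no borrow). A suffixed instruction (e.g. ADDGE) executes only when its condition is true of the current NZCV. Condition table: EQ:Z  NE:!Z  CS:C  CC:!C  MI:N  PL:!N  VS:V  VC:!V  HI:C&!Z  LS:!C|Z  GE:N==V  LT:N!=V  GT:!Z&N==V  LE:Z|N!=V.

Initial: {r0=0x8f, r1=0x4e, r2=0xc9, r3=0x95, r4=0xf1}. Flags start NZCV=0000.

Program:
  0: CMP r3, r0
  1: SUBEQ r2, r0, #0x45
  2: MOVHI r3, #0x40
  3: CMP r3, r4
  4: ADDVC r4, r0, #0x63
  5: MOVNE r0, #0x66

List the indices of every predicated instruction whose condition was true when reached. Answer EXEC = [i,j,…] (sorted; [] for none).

EXEC = [2,4,5]

0: ✓ CMP  NZCV=0010
1: · SUBEQ
2: ✓ MOVHI  r3←0x40
3: ✓ CMP  NZCV=0000
4: ✓ ADDVC  r4←0xf2
5: ✓ MOVNE  r0←0x66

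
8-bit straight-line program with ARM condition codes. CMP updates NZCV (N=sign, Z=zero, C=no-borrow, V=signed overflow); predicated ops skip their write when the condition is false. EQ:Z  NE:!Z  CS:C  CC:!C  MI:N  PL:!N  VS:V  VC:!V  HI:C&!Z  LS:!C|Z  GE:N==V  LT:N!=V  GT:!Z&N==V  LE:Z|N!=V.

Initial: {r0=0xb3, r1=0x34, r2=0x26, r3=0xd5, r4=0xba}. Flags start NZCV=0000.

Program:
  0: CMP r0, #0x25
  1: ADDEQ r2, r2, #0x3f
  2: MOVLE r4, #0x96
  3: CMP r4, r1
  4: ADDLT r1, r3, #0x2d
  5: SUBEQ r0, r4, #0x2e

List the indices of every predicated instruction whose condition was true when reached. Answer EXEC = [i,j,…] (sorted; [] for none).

[0] flags=1010 → (cmp)
[1] flags=1010 EQ?F → skip
[2] flags=1010 LE?T → r4=0x96
[3] flags=0011 → (cmp)
[4] flags=0011 LT?T → r1=0x02
[5] flags=0011 EQ?F → skip

EXEC = [2,4]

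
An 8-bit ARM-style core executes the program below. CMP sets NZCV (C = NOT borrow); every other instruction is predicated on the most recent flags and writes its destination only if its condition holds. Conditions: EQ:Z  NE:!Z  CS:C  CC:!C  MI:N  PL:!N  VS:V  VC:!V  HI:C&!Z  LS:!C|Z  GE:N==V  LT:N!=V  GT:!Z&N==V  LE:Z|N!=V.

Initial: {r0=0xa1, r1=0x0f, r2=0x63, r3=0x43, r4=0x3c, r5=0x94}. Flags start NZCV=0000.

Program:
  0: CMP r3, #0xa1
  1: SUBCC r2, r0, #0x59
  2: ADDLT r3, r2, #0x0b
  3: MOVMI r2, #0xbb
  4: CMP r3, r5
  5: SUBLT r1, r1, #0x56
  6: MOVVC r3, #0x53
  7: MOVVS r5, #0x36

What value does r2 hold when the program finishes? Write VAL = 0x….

0: ✓ CMP  NZCV=1001
1: ✓ SUBCC  r2←0x48
2: · ADDLT
3: ✓ MOVMI  r2←0xbb
4: ✓ CMP  NZCV=1001
5: · SUBLT
6: · MOVVC
7: ✓ MOVVS  r5←0x36

VAL = 0xbb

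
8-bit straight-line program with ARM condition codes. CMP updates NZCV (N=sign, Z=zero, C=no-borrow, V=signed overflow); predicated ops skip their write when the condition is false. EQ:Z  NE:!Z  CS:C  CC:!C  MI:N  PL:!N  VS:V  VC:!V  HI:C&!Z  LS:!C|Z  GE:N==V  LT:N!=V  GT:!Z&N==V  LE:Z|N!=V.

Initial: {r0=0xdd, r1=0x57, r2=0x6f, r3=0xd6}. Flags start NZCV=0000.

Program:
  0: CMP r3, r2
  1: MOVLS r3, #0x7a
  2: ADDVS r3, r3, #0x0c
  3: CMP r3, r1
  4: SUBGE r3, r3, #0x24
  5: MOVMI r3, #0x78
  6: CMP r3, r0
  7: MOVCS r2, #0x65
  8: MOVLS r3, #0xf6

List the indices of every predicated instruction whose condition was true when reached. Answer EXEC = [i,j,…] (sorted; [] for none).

0: ✓ CMP  NZCV=0011
1: · MOVLS
2: ✓ ADDVS  r3←0xe2
3: ✓ CMP  NZCV=1010
4: · SUBGE
5: ✓ MOVMI  r3←0x78
6: ✓ CMP  NZCV=1001
7: · MOVCS
8: ✓ MOVLS  r3←0xf6

EXEC = [2,5,8]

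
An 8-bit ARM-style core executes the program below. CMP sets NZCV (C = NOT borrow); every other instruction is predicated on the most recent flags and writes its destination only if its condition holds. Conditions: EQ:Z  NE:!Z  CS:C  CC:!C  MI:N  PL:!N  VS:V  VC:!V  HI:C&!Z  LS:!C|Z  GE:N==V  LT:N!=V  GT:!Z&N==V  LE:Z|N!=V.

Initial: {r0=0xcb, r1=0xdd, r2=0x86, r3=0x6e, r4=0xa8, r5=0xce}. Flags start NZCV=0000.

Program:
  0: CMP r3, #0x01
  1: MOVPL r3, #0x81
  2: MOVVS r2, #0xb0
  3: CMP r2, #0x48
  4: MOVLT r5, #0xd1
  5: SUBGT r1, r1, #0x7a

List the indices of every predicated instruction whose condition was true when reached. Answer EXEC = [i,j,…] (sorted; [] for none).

0: ✓ CMP  NZCV=0010
1: ✓ MOVPL  r3←0x81
2: · MOVVS
3: ✓ CMP  NZCV=0011
4: ✓ MOVLT  r5←0xd1
5: · SUBGT

EXEC = [1,4]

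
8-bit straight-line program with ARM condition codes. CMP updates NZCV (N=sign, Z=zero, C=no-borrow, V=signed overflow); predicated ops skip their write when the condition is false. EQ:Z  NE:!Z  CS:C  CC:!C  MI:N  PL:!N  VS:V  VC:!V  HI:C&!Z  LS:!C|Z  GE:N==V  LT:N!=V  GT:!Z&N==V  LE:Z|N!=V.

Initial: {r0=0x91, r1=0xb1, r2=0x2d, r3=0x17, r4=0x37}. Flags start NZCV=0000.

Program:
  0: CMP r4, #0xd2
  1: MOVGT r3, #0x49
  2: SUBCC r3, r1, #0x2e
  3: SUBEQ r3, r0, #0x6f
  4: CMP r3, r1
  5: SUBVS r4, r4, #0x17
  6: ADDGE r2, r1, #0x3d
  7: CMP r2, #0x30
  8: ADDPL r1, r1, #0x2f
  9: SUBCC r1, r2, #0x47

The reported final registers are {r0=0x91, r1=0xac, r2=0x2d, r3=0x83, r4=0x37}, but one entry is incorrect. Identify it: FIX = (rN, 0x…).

[0] flags=0000 → (cmp)
[1] flags=0000 GT?T → r3=0x49
[2] flags=0000 CC?T → r3=0x83
[3] flags=0000 EQ?F → skip
[4] flags=1000 → (cmp)
[5] flags=1000 VS?F → skip
[6] flags=1000 GE?F → skip
[7] flags=1000 → (cmp)
[8] flags=1000 PL?F → skip
[9] flags=1000 CC?T → r1=0xe6

FIX = (r1, 0xe6)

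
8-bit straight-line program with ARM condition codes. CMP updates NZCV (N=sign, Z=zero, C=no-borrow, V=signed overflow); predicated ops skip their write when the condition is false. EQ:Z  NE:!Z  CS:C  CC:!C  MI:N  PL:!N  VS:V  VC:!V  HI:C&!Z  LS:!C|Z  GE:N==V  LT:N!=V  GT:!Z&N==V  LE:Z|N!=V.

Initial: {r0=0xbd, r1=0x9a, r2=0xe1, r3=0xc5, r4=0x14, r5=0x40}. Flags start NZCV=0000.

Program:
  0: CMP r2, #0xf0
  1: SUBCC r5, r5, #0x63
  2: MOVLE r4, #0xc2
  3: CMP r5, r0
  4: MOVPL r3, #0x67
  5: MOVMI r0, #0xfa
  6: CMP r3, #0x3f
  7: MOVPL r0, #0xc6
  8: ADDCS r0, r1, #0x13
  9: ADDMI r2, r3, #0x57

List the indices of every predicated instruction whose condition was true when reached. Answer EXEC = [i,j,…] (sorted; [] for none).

EXEC = [1,2,4,7,8]

[0] flags=1000 → (cmp)
[1] flags=1000 CC?T → r5=0xdd
[2] flags=1000 LE?T → r4=0xc2
[3] flags=0010 → (cmp)
[4] flags=0010 PL?T → r3=0x67
[5] flags=0010 MI?F → skip
[6] flags=0010 → (cmp)
[7] flags=0010 PL?T → r0=0xc6
[8] flags=0010 CS?T → r0=0xad
[9] flags=0010 MI?F → skip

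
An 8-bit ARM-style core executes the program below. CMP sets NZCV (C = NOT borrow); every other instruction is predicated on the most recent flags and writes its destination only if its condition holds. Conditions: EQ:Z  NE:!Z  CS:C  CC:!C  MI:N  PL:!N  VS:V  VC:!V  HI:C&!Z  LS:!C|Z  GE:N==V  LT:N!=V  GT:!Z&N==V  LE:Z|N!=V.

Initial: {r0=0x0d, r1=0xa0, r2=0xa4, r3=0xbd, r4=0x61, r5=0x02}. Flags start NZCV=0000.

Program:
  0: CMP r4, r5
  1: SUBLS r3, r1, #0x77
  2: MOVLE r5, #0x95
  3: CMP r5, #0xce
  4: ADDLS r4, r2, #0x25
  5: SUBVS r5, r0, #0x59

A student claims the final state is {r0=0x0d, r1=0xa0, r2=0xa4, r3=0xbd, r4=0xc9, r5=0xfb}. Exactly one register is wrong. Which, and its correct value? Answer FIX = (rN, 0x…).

FIX = (r5, 0x02)

0: ✓ CMP  NZCV=0010
1: · SUBLS
2: · MOVLE
3: ✓ CMP  NZCV=0000
4: ✓ ADDLS  r4←0xc9
5: · SUBVS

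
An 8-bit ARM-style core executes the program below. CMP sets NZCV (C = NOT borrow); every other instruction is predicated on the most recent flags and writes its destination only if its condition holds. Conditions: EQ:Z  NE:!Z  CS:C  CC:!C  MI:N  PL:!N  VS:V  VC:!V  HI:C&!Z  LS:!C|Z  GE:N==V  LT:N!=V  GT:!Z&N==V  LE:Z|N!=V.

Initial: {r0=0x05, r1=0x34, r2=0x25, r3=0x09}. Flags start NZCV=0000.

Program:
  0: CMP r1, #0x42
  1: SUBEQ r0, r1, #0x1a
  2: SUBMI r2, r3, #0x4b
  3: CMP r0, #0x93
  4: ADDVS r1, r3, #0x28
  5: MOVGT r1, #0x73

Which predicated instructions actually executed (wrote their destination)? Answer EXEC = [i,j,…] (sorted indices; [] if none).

[0] flags=1000 → (cmp)
[1] flags=1000 EQ?F → skip
[2] flags=1000 MI?T → r2=0xbe
[3] flags=0000 → (cmp)
[4] flags=0000 VS?F → skip
[5] flags=0000 GT?T → r1=0x73

EXEC = [2,5]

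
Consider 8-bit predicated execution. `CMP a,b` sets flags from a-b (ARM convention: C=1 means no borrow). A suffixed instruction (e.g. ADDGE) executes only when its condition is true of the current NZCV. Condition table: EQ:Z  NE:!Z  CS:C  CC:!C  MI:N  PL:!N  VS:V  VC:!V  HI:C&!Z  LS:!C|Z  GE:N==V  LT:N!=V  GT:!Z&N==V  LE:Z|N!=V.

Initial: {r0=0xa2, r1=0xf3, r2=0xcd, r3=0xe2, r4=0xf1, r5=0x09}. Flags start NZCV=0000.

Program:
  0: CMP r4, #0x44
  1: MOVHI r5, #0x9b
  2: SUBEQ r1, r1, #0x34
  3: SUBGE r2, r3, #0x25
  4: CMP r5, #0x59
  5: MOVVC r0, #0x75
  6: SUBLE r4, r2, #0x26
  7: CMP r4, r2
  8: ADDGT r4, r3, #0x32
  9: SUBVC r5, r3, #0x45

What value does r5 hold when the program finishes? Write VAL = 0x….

[0] flags=1010 → (cmp)
[1] flags=1010 HI?T → r5=0x9b
[2] flags=1010 EQ?F → skip
[3] flags=1010 GE?F → skip
[4] flags=0011 → (cmp)
[5] flags=0011 VC?F → skip
[6] flags=0011 LE?T → r4=0xa7
[7] flags=1000 → (cmp)
[8] flags=1000 GT?F → skip
[9] flags=1000 VC?T → r5=0x9d

VAL = 0x9d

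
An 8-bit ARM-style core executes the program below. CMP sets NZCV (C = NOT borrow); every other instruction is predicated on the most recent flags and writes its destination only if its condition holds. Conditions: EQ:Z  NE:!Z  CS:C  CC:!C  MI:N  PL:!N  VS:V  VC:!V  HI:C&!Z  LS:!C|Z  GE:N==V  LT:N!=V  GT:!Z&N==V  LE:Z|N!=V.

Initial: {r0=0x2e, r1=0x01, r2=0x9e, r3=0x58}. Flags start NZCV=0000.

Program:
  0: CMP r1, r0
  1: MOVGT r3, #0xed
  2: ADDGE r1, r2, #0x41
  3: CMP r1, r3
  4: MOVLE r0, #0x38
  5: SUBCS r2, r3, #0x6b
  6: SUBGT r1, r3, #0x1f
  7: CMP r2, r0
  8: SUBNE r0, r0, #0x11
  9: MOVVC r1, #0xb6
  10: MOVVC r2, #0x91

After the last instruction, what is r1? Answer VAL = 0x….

[0] flags=1000 → (cmp)
[1] flags=1000 GT?F → skip
[2] flags=1000 GE?F → skip
[3] flags=1000 → (cmp)
[4] flags=1000 LE?T → r0=0x38
[5] flags=1000 CS?F → skip
[6] flags=1000 GT?F → skip
[7] flags=0011 → (cmp)
[8] flags=0011 NE?T → r0=0x27
[9] flags=0011 VC?F → skip
[10] flags=0011 VC?F → skip

VAL = 0x01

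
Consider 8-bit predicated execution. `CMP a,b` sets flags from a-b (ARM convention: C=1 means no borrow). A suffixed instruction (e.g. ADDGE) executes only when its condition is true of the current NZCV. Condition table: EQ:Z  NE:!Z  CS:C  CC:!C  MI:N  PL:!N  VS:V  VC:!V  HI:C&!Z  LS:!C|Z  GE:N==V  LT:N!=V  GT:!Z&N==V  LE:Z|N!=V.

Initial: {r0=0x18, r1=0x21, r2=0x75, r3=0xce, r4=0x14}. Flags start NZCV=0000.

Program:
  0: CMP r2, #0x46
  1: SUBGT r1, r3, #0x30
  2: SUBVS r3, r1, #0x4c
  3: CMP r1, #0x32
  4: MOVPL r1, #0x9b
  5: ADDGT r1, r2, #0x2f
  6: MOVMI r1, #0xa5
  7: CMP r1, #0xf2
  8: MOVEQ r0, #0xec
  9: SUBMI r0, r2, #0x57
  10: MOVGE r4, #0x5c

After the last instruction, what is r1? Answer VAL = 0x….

VAL = 0x9b

[0] flags=0010 → (cmp)
[1] flags=0010 GT?T → r1=0x9e
[2] flags=0010 VS?F → skip
[3] flags=0011 → (cmp)
[4] flags=0011 PL?T → r1=0x9b
[5] flags=0011 GT?F → skip
[6] flags=0011 MI?F → skip
[7] flags=1000 → (cmp)
[8] flags=1000 EQ?F → skip
[9] flags=1000 MI?T → r0=0x1e
[10] flags=1000 GE?F → skip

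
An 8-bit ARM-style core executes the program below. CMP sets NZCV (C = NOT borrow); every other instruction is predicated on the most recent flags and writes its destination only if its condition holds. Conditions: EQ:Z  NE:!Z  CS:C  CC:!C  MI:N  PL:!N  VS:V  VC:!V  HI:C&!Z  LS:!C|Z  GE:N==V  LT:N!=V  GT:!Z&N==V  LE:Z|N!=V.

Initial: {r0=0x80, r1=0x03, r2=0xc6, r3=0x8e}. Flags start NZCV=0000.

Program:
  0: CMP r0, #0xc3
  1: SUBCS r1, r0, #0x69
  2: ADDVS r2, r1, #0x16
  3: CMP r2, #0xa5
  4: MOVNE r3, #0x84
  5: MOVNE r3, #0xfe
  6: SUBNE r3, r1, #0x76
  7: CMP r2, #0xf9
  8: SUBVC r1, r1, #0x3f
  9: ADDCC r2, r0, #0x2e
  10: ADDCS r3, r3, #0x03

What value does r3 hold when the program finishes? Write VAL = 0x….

VAL = 0x8d

0: ✓ CMP  NZCV=1000
1: · SUBCS
2: · ADDVS
3: ✓ CMP  NZCV=0010
4: ✓ MOVNE  r3←0x84
5: ✓ MOVNE  r3←0xfe
6: ✓ SUBNE  r3←0x8d
7: ✓ CMP  NZCV=1000
8: ✓ SUBVC  r1←0xc4
9: ✓ ADDCC  r2←0xae
10: · ADDCS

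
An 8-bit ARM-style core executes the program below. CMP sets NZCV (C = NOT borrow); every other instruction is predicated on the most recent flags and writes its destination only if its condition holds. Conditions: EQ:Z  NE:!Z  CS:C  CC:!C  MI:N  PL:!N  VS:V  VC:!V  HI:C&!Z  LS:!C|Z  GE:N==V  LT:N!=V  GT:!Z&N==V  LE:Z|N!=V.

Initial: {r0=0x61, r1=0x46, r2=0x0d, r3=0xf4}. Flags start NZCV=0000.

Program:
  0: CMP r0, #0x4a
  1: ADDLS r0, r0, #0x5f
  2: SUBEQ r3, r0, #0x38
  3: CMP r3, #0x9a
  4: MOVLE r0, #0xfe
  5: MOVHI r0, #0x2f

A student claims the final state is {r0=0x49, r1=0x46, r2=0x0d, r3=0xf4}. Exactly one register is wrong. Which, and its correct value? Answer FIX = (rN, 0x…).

FIX = (r0, 0x2f)

0: ✓ CMP  NZCV=0010
1: · ADDLS
2: · SUBEQ
3: ✓ CMP  NZCV=0010
4: · MOVLE
5: ✓ MOVHI  r0←0x2f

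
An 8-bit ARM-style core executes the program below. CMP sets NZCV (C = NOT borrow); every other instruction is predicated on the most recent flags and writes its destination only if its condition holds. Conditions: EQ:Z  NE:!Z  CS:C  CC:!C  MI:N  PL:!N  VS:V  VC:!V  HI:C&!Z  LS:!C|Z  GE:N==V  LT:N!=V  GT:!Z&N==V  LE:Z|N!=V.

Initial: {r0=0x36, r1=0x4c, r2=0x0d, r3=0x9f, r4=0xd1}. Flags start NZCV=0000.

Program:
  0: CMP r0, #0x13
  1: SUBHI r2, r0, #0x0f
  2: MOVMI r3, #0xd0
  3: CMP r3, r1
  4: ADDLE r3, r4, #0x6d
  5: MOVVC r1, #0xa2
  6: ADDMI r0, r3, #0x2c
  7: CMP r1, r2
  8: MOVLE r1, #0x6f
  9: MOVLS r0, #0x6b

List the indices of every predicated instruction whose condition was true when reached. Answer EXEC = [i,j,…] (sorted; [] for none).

EXEC = [1,4]

0: ✓ CMP  NZCV=0010
1: ✓ SUBHI  r2←0x27
2: · MOVMI
3: ✓ CMP  NZCV=0011
4: ✓ ADDLE  r3←0x3e
5: · MOVVC
6: · ADDMI
7: ✓ CMP  NZCV=0010
8: · MOVLE
9: · MOVLS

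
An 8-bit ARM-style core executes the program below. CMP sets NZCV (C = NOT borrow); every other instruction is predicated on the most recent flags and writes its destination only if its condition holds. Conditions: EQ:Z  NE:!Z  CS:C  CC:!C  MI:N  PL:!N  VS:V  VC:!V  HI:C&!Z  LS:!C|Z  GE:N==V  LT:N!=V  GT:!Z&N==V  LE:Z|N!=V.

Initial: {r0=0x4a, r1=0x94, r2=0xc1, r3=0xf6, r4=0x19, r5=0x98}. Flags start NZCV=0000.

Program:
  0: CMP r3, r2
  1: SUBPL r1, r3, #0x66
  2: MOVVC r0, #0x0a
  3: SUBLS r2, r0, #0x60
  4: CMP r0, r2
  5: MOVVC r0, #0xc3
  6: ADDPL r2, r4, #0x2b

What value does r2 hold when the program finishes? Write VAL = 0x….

0: ✓ CMP  NZCV=0010
1: ✓ SUBPL  r1←0x90
2: ✓ MOVVC  r0←0x0a
3: · SUBLS
4: ✓ CMP  NZCV=0000
5: ✓ MOVVC  r0←0xc3
6: ✓ ADDPL  r2←0x44

VAL = 0x44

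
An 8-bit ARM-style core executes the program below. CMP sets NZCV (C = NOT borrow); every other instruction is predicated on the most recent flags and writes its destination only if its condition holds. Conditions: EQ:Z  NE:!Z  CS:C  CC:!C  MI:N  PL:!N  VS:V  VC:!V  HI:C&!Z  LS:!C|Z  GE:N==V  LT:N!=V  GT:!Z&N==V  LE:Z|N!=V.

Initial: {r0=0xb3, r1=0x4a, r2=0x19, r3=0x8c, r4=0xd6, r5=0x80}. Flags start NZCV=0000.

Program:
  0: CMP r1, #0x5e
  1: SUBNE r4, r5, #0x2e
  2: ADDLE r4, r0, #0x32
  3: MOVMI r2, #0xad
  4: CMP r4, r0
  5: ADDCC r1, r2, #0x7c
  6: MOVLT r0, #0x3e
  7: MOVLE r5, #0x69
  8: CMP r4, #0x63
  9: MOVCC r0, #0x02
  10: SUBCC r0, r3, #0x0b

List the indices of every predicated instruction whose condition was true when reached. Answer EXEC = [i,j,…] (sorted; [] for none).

EXEC = [1,2,3]

0: ✓ CMP  NZCV=1000
1: ✓ SUBNE  r4←0x52
2: ✓ ADDLE  r4←0xe5
3: ✓ MOVMI  r2←0xad
4: ✓ CMP  NZCV=0010
5: · ADDCC
6: · MOVLT
7: · MOVLE
8: ✓ CMP  NZCV=1010
9: · MOVCC
10: · SUBCC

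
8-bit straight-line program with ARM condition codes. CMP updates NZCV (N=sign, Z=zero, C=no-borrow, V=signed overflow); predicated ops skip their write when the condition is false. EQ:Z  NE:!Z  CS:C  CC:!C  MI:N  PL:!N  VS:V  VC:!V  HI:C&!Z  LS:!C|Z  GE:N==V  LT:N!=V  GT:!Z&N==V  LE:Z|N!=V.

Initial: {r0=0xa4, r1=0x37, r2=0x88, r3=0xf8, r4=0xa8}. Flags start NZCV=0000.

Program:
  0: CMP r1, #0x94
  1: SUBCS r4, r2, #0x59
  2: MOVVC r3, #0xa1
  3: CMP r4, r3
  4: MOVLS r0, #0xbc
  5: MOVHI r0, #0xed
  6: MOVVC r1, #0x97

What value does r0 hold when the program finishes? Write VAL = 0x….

VAL = 0xbc

0: ✓ CMP  NZCV=1001
1: · SUBCS
2: · MOVVC
3: ✓ CMP  NZCV=1000
4: ✓ MOVLS  r0←0xbc
5: · MOVHI
6: ✓ MOVVC  r1←0x97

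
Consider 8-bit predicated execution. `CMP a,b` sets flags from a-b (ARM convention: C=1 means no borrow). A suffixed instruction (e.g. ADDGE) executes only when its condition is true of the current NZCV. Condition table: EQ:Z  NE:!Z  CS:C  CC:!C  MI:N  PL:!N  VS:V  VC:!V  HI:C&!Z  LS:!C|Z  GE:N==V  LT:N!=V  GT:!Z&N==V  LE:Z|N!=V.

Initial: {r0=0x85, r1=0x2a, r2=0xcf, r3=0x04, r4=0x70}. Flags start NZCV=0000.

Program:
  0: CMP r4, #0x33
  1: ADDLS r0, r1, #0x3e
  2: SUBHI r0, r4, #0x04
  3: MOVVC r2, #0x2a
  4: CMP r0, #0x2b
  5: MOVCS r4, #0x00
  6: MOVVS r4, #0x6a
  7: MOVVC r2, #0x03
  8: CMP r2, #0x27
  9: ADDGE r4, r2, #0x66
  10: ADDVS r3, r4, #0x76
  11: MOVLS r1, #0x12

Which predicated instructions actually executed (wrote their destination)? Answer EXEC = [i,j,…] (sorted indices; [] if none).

0: ✓ CMP  NZCV=0010
1: · ADDLS
2: ✓ SUBHI  r0←0x6c
3: ✓ MOVVC  r2←0x2a
4: ✓ CMP  NZCV=0010
5: ✓ MOVCS  r4←0x00
6: · MOVVS
7: ✓ MOVVC  r2←0x03
8: ✓ CMP  NZCV=1000
9: · ADDGE
10: · ADDVS
11: ✓ MOVLS  r1←0x12

EXEC = [2,3,5,7,11]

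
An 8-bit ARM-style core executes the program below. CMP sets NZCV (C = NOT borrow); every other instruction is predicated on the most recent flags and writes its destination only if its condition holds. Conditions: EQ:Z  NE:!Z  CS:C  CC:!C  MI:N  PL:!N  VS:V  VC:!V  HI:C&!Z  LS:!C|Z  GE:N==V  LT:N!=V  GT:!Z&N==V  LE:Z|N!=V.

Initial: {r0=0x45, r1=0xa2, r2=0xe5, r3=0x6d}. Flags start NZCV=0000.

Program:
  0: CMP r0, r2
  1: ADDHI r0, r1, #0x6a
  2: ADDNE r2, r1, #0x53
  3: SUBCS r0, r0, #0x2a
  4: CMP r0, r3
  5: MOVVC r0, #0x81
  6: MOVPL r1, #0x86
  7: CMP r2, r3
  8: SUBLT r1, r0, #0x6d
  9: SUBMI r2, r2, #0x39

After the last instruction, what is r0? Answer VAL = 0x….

0: ✓ CMP  NZCV=0000
1: · ADDHI
2: ✓ ADDNE  r2←0xf5
3: · SUBCS
4: ✓ CMP  NZCV=1000
5: ✓ MOVVC  r0←0x81
6: · MOVPL
7: ✓ CMP  NZCV=1010
8: ✓ SUBLT  r1←0x14
9: ✓ SUBMI  r2←0xbc

VAL = 0x81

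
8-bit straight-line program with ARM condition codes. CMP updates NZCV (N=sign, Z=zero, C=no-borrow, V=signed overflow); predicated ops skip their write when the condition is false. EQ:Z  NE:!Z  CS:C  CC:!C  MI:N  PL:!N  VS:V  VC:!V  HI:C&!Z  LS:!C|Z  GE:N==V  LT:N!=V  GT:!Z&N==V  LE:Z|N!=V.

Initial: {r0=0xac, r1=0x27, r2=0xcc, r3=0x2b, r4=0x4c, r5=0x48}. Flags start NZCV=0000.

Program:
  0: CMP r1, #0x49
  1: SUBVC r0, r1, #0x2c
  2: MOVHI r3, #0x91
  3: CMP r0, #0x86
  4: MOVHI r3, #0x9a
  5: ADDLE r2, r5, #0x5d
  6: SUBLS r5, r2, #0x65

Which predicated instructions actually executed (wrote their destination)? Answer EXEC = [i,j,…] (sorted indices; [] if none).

EXEC = [1,4]

[0] flags=1000 → (cmp)
[1] flags=1000 VC?T → r0=0xfb
[2] flags=1000 HI?F → skip
[3] flags=0010 → (cmp)
[4] flags=0010 HI?T → r3=0x9a
[5] flags=0010 LE?F → skip
[6] flags=0010 LS?F → skip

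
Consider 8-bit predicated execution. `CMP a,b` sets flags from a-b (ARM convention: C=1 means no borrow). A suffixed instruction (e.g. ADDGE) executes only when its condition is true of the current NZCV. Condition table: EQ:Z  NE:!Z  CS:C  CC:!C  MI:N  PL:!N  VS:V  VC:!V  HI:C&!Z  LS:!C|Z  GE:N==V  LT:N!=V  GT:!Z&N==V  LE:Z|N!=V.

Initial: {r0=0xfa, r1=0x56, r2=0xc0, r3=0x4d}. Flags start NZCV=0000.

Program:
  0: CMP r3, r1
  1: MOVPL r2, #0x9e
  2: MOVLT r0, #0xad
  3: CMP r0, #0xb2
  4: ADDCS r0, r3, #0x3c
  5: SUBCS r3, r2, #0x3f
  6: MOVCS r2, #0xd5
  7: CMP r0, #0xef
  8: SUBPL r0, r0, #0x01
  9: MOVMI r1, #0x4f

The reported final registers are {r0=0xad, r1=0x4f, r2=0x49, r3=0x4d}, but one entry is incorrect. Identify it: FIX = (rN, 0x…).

FIX = (r2, 0xc0)

[0] flags=1000 → (cmp)
[1] flags=1000 PL?F → skip
[2] flags=1000 LT?T → r0=0xad
[3] flags=1000 → (cmp)
[4] flags=1000 CS?F → skip
[5] flags=1000 CS?F → skip
[6] flags=1000 CS?F → skip
[7] flags=1000 → (cmp)
[8] flags=1000 PL?F → skip
[9] flags=1000 MI?T → r1=0x4f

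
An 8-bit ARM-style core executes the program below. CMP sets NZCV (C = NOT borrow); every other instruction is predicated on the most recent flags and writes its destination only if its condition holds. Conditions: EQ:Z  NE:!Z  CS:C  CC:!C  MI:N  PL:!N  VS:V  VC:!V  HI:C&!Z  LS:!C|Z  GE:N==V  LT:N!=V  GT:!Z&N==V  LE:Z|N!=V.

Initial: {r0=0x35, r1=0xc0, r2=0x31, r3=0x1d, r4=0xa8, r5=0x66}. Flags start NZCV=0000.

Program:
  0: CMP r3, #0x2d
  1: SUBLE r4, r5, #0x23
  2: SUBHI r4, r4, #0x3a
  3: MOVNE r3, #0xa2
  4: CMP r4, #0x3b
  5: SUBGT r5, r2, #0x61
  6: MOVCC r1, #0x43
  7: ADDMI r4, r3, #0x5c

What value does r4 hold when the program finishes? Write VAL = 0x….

0: ✓ CMP  NZCV=1000
1: ✓ SUBLE  r4←0x43
2: · SUBHI
3: ✓ MOVNE  r3←0xa2
4: ✓ CMP  NZCV=0010
5: ✓ SUBGT  r5←0xd0
6: · MOVCC
7: · ADDMI

VAL = 0x43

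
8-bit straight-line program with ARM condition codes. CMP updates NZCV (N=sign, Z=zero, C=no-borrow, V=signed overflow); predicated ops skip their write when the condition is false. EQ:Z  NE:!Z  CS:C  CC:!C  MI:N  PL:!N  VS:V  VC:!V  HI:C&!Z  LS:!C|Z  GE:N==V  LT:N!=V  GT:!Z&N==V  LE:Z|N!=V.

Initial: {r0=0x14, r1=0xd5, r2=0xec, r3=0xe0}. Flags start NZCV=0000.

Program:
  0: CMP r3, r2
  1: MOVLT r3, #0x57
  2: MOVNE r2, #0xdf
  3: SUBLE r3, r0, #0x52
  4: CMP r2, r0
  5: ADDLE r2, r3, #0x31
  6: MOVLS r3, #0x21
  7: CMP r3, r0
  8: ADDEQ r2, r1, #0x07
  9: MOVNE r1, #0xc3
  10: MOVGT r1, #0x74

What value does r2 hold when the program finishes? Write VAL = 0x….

VAL = 0xf3

0: ✓ CMP  NZCV=1000
1: ✓ MOVLT  r3←0x57
2: ✓ MOVNE  r2←0xdf
3: ✓ SUBLE  r3←0xc2
4: ✓ CMP  NZCV=1010
5: ✓ ADDLE  r2←0xf3
6: · MOVLS
7: ✓ CMP  NZCV=1010
8: · ADDEQ
9: ✓ MOVNE  r1←0xc3
10: · MOVGT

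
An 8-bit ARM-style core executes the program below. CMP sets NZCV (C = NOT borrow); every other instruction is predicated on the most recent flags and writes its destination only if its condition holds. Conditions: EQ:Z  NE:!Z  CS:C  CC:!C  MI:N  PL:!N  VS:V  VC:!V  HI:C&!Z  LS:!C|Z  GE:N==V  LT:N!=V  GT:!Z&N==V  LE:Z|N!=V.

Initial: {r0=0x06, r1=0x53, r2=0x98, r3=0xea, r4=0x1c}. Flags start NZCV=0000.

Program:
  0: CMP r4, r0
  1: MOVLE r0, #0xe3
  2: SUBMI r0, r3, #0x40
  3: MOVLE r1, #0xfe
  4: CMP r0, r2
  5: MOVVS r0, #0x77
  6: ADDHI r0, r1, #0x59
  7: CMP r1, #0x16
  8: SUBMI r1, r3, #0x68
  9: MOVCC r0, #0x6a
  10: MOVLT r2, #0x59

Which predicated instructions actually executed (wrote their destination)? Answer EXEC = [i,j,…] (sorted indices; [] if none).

[0] flags=0010 → (cmp)
[1] flags=0010 LE?F → skip
[2] flags=0010 MI?F → skip
[3] flags=0010 LE?F → skip
[4] flags=0000 → (cmp)
[5] flags=0000 VS?F → skip
[6] flags=0000 HI?F → skip
[7] flags=0010 → (cmp)
[8] flags=0010 MI?F → skip
[9] flags=0010 CC?F → skip
[10] flags=0010 LT?F → skip

EXEC = []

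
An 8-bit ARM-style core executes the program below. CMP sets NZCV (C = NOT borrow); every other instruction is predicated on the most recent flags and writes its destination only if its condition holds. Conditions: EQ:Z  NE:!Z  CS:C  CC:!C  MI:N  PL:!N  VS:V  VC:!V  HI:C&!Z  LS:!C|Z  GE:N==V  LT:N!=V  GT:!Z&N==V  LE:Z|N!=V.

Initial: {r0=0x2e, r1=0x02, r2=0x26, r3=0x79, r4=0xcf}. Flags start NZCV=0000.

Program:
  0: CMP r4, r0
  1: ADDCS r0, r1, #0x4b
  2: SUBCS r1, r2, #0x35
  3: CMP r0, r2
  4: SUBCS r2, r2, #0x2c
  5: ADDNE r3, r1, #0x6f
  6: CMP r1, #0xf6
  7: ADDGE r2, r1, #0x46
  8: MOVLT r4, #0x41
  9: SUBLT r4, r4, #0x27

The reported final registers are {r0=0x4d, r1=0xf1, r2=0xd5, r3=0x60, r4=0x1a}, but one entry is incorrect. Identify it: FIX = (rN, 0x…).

0: ✓ CMP  NZCV=1010
1: ✓ ADDCS  r0←0x4d
2: ✓ SUBCS  r1←0xf1
3: ✓ CMP  NZCV=0010
4: ✓ SUBCS  r2←0xfa
5: ✓ ADDNE  r3←0x60
6: ✓ CMP  NZCV=1000
7: · ADDGE
8: ✓ MOVLT  r4←0x41
9: ✓ SUBLT  r4←0x1a

FIX = (r2, 0xfa)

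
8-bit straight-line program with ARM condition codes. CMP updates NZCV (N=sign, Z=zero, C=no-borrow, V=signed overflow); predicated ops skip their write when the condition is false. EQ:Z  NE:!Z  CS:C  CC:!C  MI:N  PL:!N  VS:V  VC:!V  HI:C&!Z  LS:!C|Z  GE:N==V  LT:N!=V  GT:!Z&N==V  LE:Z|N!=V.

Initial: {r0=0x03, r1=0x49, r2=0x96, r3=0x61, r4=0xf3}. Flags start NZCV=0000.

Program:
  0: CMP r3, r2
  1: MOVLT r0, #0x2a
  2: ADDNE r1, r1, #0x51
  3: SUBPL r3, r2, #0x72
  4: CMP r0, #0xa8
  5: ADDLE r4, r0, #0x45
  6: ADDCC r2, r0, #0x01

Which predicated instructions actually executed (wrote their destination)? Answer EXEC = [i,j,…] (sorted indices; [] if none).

EXEC = [2,6]

[0] flags=1001 → (cmp)
[1] flags=1001 LT?F → skip
[2] flags=1001 NE?T → r1=0x9a
[3] flags=1001 PL?F → skip
[4] flags=0000 → (cmp)
[5] flags=0000 LE?F → skip
[6] flags=0000 CC?T → r2=0x04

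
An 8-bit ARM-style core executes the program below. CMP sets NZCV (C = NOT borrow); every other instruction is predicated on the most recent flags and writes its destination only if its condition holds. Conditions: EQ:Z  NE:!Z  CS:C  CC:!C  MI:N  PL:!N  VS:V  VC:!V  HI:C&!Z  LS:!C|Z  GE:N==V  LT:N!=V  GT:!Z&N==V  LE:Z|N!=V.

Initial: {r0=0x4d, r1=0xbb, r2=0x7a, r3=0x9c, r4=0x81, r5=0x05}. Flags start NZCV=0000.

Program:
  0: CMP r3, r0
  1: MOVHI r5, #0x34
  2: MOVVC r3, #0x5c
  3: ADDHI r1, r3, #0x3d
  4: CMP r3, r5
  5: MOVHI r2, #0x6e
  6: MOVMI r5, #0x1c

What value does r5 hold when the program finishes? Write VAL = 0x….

VAL = 0x34

0: ✓ CMP  NZCV=0011
1: ✓ MOVHI  r5←0x34
2: · MOVVC
3: ✓ ADDHI  r1←0xd9
4: ✓ CMP  NZCV=0011
5: ✓ MOVHI  r2←0x6e
6: · MOVMI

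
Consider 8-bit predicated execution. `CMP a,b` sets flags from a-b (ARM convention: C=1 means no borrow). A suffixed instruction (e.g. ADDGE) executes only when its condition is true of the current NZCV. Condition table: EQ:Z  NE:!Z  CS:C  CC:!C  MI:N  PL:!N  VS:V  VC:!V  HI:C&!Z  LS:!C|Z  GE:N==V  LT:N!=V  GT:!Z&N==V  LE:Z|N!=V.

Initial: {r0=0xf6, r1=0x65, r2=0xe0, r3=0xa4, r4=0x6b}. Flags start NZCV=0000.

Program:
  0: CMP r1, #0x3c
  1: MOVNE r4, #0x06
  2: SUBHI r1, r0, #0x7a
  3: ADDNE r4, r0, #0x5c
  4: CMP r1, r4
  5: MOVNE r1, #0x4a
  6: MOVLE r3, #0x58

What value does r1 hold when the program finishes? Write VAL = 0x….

[0] flags=0010 → (cmp)
[1] flags=0010 NE?T → r4=0x06
[2] flags=0010 HI?T → r1=0x7c
[3] flags=0010 NE?T → r4=0x52
[4] flags=0010 → (cmp)
[5] flags=0010 NE?T → r1=0x4a
[6] flags=0010 LE?F → skip

VAL = 0x4a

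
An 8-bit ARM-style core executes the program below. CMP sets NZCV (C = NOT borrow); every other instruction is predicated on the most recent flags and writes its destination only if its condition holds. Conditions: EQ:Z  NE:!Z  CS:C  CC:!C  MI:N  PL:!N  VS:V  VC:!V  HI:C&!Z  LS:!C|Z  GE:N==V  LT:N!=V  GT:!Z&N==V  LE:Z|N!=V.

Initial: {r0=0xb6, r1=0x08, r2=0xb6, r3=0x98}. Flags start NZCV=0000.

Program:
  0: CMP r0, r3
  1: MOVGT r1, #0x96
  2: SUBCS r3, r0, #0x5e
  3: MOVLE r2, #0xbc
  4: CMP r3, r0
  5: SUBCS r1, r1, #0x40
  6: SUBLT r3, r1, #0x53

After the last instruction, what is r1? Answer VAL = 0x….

[0] flags=0010 → (cmp)
[1] flags=0010 GT?T → r1=0x96
[2] flags=0010 CS?T → r3=0x58
[3] flags=0010 LE?F → skip
[4] flags=1001 → (cmp)
[5] flags=1001 CS?F → skip
[6] flags=1001 LT?F → skip

VAL = 0x96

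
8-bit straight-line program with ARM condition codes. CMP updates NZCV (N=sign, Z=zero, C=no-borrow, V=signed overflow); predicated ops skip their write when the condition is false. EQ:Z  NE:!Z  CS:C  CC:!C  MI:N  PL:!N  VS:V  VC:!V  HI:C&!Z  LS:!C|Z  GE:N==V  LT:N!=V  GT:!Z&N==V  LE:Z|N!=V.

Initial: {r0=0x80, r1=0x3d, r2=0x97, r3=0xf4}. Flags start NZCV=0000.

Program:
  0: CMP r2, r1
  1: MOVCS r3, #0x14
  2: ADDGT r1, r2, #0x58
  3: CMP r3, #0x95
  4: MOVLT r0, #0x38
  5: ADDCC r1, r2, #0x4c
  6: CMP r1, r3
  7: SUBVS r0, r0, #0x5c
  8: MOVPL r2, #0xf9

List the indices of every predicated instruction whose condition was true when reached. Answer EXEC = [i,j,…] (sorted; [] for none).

EXEC = [1,5]

0: ✓ CMP  NZCV=0011
1: ✓ MOVCS  r3←0x14
2: · ADDGT
3: ✓ CMP  NZCV=0000
4: · MOVLT
5: ✓ ADDCC  r1←0xe3
6: ✓ CMP  NZCV=1010
7: · SUBVS
8: · MOVPL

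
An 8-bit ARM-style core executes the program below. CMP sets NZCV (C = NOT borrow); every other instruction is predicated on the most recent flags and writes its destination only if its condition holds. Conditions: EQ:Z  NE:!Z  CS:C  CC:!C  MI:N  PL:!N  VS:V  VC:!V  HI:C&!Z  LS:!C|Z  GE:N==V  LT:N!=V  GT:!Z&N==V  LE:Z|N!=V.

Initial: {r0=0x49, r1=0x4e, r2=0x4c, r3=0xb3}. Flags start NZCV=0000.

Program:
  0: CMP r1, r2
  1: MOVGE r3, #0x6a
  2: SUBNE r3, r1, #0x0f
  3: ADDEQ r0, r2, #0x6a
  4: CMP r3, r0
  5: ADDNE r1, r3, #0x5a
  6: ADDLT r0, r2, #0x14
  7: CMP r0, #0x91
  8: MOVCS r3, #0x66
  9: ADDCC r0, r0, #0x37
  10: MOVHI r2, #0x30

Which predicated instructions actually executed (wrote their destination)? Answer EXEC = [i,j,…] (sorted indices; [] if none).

0: ✓ CMP  NZCV=0010
1: ✓ MOVGE  r3←0x6a
2: ✓ SUBNE  r3←0x3f
3: · ADDEQ
4: ✓ CMP  NZCV=1000
5: ✓ ADDNE  r1←0x99
6: ✓ ADDLT  r0←0x60
7: ✓ CMP  NZCV=1001
8: · MOVCS
9: ✓ ADDCC  r0←0x97
10: · MOVHI

EXEC = [1,2,5,6,9]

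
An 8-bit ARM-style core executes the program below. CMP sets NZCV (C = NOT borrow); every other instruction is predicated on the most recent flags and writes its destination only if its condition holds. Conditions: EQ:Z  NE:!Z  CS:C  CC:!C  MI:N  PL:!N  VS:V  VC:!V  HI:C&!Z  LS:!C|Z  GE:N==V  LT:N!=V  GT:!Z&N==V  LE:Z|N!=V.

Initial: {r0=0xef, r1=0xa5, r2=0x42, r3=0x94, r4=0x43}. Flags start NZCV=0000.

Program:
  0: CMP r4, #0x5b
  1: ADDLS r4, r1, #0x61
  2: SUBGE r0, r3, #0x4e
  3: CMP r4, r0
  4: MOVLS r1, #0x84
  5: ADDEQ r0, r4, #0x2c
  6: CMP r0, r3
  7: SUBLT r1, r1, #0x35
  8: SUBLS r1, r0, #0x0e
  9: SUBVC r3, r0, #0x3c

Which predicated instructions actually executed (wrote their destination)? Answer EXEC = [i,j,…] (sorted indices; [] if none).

[0] flags=1000 → (cmp)
[1] flags=1000 LS?T → r4=0x06
[2] flags=1000 GE?F → skip
[3] flags=0000 → (cmp)
[4] flags=0000 LS?T → r1=0x84
[5] flags=0000 EQ?F → skip
[6] flags=0010 → (cmp)
[7] flags=0010 LT?F → skip
[8] flags=0010 LS?F → skip
[9] flags=0010 VC?T → r3=0xb3

EXEC = [1,4,9]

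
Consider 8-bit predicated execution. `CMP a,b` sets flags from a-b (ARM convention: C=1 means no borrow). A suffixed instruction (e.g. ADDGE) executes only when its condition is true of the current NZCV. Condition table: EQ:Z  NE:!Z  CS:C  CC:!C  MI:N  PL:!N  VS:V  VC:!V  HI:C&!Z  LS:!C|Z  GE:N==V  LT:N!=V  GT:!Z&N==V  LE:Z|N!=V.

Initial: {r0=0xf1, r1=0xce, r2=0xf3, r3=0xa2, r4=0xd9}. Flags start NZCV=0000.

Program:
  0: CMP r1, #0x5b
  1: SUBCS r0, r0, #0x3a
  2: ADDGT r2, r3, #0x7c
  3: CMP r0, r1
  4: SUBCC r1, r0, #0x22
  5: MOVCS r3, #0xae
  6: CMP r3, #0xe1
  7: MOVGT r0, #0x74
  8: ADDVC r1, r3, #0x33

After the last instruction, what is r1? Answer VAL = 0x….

VAL = 0xd5

[0] flags=0011 → (cmp)
[1] flags=0011 CS?T → r0=0xb7
[2] flags=0011 GT?F → skip
[3] flags=1000 → (cmp)
[4] flags=1000 CC?T → r1=0x95
[5] flags=1000 CS?F → skip
[6] flags=1000 → (cmp)
[7] flags=1000 GT?F → skip
[8] flags=1000 VC?T → r1=0xd5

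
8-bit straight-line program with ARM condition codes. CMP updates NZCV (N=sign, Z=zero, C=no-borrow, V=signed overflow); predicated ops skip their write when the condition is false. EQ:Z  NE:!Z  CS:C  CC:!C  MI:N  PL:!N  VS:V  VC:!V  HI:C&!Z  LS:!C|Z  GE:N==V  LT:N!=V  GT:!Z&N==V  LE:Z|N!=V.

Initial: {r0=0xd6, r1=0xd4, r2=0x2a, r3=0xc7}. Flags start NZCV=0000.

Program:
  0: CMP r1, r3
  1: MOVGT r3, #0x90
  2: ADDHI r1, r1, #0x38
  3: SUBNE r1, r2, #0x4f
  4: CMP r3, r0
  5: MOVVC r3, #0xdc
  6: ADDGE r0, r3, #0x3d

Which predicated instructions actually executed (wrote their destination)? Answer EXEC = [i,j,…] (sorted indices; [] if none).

EXEC = [1,2,3,5]

[0] flags=0010 → (cmp)
[1] flags=0010 GT?T → r3=0x90
[2] flags=0010 HI?T → r1=0x0c
[3] flags=0010 NE?T → r1=0xdb
[4] flags=1000 → (cmp)
[5] flags=1000 VC?T → r3=0xdc
[6] flags=1000 GE?F → skip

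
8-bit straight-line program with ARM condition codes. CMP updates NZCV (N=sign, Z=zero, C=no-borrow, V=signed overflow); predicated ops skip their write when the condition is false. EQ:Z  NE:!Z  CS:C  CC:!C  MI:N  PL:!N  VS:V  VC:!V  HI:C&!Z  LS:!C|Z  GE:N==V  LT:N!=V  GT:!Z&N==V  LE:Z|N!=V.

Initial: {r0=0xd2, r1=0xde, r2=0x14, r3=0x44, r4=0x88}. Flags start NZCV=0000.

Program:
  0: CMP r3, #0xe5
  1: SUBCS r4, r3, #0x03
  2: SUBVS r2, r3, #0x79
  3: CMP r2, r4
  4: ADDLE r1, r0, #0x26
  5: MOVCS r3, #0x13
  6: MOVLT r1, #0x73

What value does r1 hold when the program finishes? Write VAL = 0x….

0: ✓ CMP  NZCV=0000
1: · SUBCS
2: · SUBVS
3: ✓ CMP  NZCV=1001
4: · ADDLE
5: · MOVCS
6: · MOVLT

VAL = 0xde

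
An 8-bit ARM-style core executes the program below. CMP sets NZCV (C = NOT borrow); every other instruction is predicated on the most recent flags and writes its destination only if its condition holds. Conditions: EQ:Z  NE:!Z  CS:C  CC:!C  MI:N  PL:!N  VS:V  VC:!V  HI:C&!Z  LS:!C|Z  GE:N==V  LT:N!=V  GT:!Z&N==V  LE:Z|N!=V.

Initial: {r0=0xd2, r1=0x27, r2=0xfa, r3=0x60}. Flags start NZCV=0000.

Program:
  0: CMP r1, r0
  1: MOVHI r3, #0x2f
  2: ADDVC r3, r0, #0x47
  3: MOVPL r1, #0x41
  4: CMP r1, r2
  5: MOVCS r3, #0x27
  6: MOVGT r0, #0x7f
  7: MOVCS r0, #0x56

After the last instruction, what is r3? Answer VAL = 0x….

[0] flags=0000 → (cmp)
[1] flags=0000 HI?F → skip
[2] flags=0000 VC?T → r3=0x19
[3] flags=0000 PL?T → r1=0x41
[4] flags=0000 → (cmp)
[5] flags=0000 CS?F → skip
[6] flags=0000 GT?T → r0=0x7f
[7] flags=0000 CS?F → skip

VAL = 0x19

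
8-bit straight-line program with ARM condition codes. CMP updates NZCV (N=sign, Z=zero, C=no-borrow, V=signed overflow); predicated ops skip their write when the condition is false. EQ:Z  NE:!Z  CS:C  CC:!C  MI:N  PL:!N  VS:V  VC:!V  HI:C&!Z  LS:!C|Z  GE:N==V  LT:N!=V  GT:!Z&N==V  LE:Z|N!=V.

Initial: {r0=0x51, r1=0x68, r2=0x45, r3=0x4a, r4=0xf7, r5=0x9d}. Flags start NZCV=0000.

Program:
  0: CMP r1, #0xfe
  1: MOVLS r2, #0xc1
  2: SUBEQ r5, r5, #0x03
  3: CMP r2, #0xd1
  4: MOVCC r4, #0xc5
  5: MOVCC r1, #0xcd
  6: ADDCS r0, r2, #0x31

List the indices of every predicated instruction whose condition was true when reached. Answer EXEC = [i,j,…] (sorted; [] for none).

EXEC = [1,4,5]

[0] flags=0000 → (cmp)
[1] flags=0000 LS?T → r2=0xc1
[2] flags=0000 EQ?F → skip
[3] flags=1000 → (cmp)
[4] flags=1000 CC?T → r4=0xc5
[5] flags=1000 CC?T → r1=0xcd
[6] flags=1000 CS?F → skip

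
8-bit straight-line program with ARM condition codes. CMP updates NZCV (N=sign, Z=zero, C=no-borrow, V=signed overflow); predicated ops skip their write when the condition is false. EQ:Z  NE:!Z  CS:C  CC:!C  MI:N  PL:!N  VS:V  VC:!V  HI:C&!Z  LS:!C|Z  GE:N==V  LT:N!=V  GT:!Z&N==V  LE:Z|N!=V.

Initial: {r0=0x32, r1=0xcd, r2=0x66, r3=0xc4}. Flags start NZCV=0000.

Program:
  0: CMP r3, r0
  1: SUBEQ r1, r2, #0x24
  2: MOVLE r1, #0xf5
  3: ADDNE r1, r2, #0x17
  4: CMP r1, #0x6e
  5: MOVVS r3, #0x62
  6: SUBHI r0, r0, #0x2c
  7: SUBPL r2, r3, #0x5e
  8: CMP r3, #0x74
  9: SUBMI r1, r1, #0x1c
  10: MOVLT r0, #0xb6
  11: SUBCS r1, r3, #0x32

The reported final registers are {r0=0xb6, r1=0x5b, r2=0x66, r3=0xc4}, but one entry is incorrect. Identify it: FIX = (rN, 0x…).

FIX = (r1, 0x92)

0: ✓ CMP  NZCV=1010
1: · SUBEQ
2: ✓ MOVLE  r1←0xf5
3: ✓ ADDNE  r1←0x7d
4: ✓ CMP  NZCV=0010
5: · MOVVS
6: ✓ SUBHI  r0←0x06
7: ✓ SUBPL  r2←0x66
8: ✓ CMP  NZCV=0011
9: · SUBMI
10: ✓ MOVLT  r0←0xb6
11: ✓ SUBCS  r1←0x92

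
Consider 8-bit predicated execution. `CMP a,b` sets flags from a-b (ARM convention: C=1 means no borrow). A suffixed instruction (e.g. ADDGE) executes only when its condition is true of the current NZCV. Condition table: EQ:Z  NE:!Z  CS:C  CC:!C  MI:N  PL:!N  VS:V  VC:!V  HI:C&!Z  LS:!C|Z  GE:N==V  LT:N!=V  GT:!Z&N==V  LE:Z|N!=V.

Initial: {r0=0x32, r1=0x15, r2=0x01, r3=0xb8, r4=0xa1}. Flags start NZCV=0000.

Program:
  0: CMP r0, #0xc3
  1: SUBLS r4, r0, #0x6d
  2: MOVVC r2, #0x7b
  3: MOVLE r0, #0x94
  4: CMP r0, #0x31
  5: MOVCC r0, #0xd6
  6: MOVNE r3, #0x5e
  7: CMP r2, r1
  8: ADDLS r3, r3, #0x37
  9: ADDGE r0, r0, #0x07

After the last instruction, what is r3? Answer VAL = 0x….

VAL = 0x5e

0: ✓ CMP  NZCV=0000
1: ✓ SUBLS  r4←0xc5
2: ✓ MOVVC  r2←0x7b
3: · MOVLE
4: ✓ CMP  NZCV=0010
5: · MOVCC
6: ✓ MOVNE  r3←0x5e
7: ✓ CMP  NZCV=0010
8: · ADDLS
9: ✓ ADDGE  r0←0x39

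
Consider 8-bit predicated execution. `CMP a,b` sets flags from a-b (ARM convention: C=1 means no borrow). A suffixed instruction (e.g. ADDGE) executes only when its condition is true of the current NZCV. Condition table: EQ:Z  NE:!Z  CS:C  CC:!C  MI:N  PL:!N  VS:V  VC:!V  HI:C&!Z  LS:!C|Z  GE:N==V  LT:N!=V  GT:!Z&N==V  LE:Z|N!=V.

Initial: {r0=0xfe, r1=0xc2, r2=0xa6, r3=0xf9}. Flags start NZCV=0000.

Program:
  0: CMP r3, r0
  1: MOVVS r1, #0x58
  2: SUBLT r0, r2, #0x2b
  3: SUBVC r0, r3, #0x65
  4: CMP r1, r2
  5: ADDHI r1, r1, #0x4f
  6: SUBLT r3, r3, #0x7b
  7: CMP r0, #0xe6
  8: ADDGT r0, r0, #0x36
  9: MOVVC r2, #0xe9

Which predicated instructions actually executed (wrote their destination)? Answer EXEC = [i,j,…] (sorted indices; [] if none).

EXEC = [2,3,5,9]

0: ✓ CMP  NZCV=1000
1: · MOVVS
2: ✓ SUBLT  r0←0x7b
3: ✓ SUBVC  r0←0x94
4: ✓ CMP  NZCV=0010
5: ✓ ADDHI  r1←0x11
6: · SUBLT
7: ✓ CMP  NZCV=1000
8: · ADDGT
9: ✓ MOVVC  r2←0xe9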